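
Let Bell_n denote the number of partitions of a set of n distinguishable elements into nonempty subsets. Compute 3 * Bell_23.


Bell_23 can be computed from the Bell triangle or from Dobinski's identity Bell_n = (1/e) * sum_{k>=0} k^n / k!.
Computing Bell_23 = 44152005855084346.
Then 3 * 44152005855084346 = 132456017565253038.

132456017565253038


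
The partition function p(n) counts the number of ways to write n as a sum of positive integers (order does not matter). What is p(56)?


Using the generating function prod_{k>=1} 1/(1-x^k), we compute p(56).
By dynamic programming over parts 1 through 56:
p(56) = 526823

526823


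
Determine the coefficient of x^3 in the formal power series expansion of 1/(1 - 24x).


The geometric series identity gives 1/(1 - c x) = sum_{k>=0} c^k x^k, so the coefficient of x^k is c^k.
Here c = 24 and k = 3.
Computing: 24^3 = 13824

13824


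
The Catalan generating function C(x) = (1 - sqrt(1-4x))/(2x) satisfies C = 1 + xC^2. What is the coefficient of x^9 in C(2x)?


Substituting x -> 2x scales the n-th coefficient by 2^n, so [x^9] C(2x) = 2^9 * C_9.
C_9 = C(2*9, 9)/(10) = 48620/10 = 4862.
So 2^9 * 4862 = 512 * 4862 = 2489344.

2489344


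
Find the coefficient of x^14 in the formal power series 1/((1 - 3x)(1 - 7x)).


By partial fractions or Cauchy convolution:
The coefficient equals sum_{k=0}^{14} 3^k * 7^(14-k).
= 1186886790259

1186886790259


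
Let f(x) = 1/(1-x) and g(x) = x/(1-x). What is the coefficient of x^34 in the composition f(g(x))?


First simplify the composition: f(g(x)) = 1/(1 - x/(1-x)) = (1-x)/((1-x) - x) = (1-x)/(1-2x).
Now extract the coefficient. Write (1-x)/(1-2x) = 1/(1-2x) - x/(1-2x).
The coefficient of x^n in 1/(1-2x) is 2^n, and in x/(1-2x) is 2^(n-1) (for n >= 1).
So the coefficient of x^34 is 2^34 - 2^33 = 17179869184 - 8589934592 = 8589934592.

8589934592


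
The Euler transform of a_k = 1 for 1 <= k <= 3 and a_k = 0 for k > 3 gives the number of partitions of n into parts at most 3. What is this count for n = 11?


Partitions of 11 into parts at most 3:
Using generating function (1-x)^(-1)(1-x^2)^(-1)(1-x^3)^(-1),
the coefficient of x^11 = 16

16


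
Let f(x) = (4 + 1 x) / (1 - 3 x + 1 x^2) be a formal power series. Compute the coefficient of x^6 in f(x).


Write f(x) = sum_{k>=0} a_k x^k. Multiplying both sides by 1 - 3 x + 1 x^2 gives
(1 - 3 x + 1 x^2) sum_{k>=0} a_k x^k = 4 + 1 x.
Matching coefficients:
 x^0: a_0 = 4
 x^1: a_1 - 3 a_0 = 1  =>  a_1 = 3*4 + 1 = 13
 x^k (k >= 2): a_k = 3 a_{k-1} - 1 a_{k-2}.
Iterating: a_2 = 35, a_3 = 92, a_4 = 241, a_5 = 631, a_6 = 1652.
So the coefficient of x^6 is 1652.

1652


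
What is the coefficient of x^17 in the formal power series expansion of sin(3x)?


The Maclaurin series is sin(t) = sum_{k>=0} (-1)^k t^(2k+1) / (2k+1)!, so substituting t = 3x, only odd powers of x are nonzero, with coefficient of x^(2k+1) equal to (-1)^k 3^(2k+1) / (2k+1)!.
Write 17 = 2*8 + 1, giving the coefficient (-1)^8 * 3^17 / 17! = 129140163/355687428096000 = 177147/487911424000.

177147/487911424000


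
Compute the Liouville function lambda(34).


The Liouville function is lambda(k) = (-1)^Omega(k), where Omega(k) counts the prime factors of k with multiplicity.
Factoring: 34 = 2 * 17, so Omega(34) = 2.
lambda(34) = (-1)^2 = 1.

1


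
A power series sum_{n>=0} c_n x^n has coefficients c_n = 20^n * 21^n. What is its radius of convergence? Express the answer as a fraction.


By the root test (Cauchy-Hadamard), the radius is R = 1 / limsup_n |c_n|^(1/n).
Here |c_n|^(1/n) = (20^n * 21^n)^(1/n) = 20 * 21 = 420 for all n.
So R = 1/420 = 1/420.

1/420


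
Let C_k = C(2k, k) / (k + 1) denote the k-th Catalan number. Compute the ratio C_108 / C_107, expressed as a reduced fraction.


Using C_k = (2k)! / (k! (k+1)!), the ratio C_{k+1}/C_k simplifies to
C_{k+1}/C_k = [(2k+2)! / ((k+1)! (k+2)!)] * [k! (k+1)! / (2k)!]
 = (2k+2)(2k+1) / ((k+1)(k+2)) = 2(2k+1) / (k+2).
For k = 107: 2(2*107 + 1) / (107 + 2) = 430/109 = 430/109.

430/109


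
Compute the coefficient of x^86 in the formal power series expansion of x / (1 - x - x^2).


Let f(x) = sum_{k>=0} a_k x^k. Multiplying f(x) * (1 - x - x^2) = x and matching coefficients gives a_0 = 0, a_1 = 1, and a_k = a_{k-1} + a_{k-2} for k >= 2. These are the Fibonacci numbers F_k.
Iterating from F_0 = 0, F_1 = 1:
F_0=0, F_1=1, F_2=1, F_3=2, F_4=3, F_5=5, F_6=8, F_7=13, F_8=21, F_9=34, ...
F_86 = 420196140727489673.

420196140727489673


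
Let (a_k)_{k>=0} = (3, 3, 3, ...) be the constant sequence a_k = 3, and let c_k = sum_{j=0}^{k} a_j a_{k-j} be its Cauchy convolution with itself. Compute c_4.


Since a_j = 3 for all j >= 0, the convolution sum becomes
c_k = sum_{j=0}^{k} 3 * 3 = 9 * (k + 1).
Equivalently, the generating function of (a_k) is 3/(1 - x) and its square is 9/(1 - x)^2 = sum_{k>=0} 9(k + 1) x^k.
For k = 4: 9 * 5 = 45.

45


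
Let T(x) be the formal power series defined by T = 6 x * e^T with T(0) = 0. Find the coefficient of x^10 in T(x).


Apply the Lagrange inversion formula: if T = 6 x * phi(T) with phi(t) = e^t, then
[x^n] T = 6^n * (1/n) [t^(n-1)] phi(t)^n = 6^n * (1/n) [t^(n-1)] e^(n t) = 6^n * (1/n) * n^(n-1) / (n-1)! = 6^n * n^(n-1) / n!.
When c = 1 this is the Cayley count of rooted labeled trees on n vertices, divided by n!.
For n = 10: 6^10 * 10^9 / 10! = 60466176 * 1000000000/3628800 = 116640000000/7.

116640000000/7


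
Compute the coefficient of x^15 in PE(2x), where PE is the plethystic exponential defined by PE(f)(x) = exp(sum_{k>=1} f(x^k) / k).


With f(x) = 2x, the exponent is sum_{k>=1} 2 x^k / k = 2 * (-ln(1 - x)). Exponentiating:
PE(2x) = exp(-2 ln(1 - x)) = 1/(1 - x)^2.
By the negative binomial expansion, [x^n] 1/(1 - x)^2 = C(n + 1, 1).
For n = 15: C(16, 1) = 16.

16


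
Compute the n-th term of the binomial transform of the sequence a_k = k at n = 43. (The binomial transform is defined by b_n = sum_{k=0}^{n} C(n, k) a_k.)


With a_k = k, b_n = sum_{k=0}^{n} C(n, k) k. Using k * C(n, k) = n * C(n-1, k-1) gives b_n = n * sum_{k>=1} C(n-1, k-1) = n * 2^(n-1).
For n = 43: 43 * 2^42 = 43 * 4398046511104 = 189115999977472.

189115999977472


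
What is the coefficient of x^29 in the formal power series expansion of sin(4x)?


The Maclaurin series is sin(t) = sum_{k>=0} (-1)^k t^(2k+1) / (2k+1)!, so substituting t = 4x, only odd powers of x are nonzero, with coefficient of x^(2k+1) equal to (-1)^k 4^(2k+1) / (2k+1)!.
Write 29 = 2*14 + 1, giving the coefficient (-1)^14 * 4^29 / 29! = 288230376151711744/8841761993739701954543616000000 = 8589934592/263505041412702261046875.

8589934592/263505041412702261046875


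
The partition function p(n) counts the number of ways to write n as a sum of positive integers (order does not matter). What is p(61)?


Using the generating function prod_{k>=1} 1/(1-x^k), we compute p(61).
By dynamic programming over parts 1 through 61:
p(61) = 1121505

1121505


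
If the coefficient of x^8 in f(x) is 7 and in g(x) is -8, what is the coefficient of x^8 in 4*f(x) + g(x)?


Scalar multiplication scales coefficients: 4 * 7 = 28.
Then add the g coefficient: 28 + -8
= 20

20


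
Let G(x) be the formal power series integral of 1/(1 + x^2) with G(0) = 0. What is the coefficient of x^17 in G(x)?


1/(1 + x^2) = sum_{j>=0} (-1)^j x^(2j). Integrating termwise with G(0) = 0:
G(x) = sum_{j>=0} (-1)^j x^(2j+1) / (2j+1) = arctan(x).
Only odd powers are nonzero. For x^17 write 17 = 2*8 + 1, giving
(-1)^8 / 17 = 1/17 = 1/17.

1/17


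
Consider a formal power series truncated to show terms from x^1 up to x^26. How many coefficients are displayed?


From x^1 to x^26 inclusive, the count is 26 - 1 + 1 = 26.

26


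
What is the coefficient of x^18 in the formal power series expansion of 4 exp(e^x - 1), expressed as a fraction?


exp(e^x - 1) is the exponential generating function for the Bell numbers Bell_k: exp(e^x - 1) = sum_{k>=0} Bell_k x^k / k!.
So the coefficient of x^18 in 4 exp(e^x - 1) is 4 Bell_18 / 18!.
Computing: Bell_18 = 682076806159 and 18! = 6402373705728000, giving
4 * 682076806159/6402373705728000 = 97439543737/228656203776000.

97439543737/228656203776000


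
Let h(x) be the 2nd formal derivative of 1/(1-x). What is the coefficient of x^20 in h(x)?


Differentiating 2 times: d^2/dx^2 [1/(1-x)] = 2!/(1-x)^3.
The expansion 1/(1-x)^3 = sum_{k>=0} C(k+2, 2) x^k, so the coefficient of x^n in 2!/(1-x)^3 is 2! * C(n+2, 2).
For n = 20: 2 * C(22, 2) = 2 * 231 = 462

462


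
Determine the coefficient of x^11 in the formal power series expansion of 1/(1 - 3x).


The geometric series identity gives 1/(1 - c x) = sum_{k>=0} c^k x^k, so the coefficient of x^k is c^k.
Here c = 3 and k = 11.
Computing: 3^11 = 177147

177147


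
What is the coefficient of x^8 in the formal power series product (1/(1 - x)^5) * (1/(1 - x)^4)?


Combine the factors: (1/(1 - x)^5) * (1/(1 - x)^4) = 1/(1 - x)^9.
Then use 1/(1 - x)^r = sum_{k>=0} C(k + r - 1, r - 1) x^k with r = 9 and k = 8:
C(16, 8) = 12870.

12870


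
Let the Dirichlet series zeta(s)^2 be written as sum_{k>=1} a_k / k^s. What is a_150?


The Dirichlet convolution of the constant function 1 with itself gives (1 * 1)(k) = sum_{d | k} 1 = d(k), the number of positive divisors of k.
Since zeta(s) = sum_{k>=1} 1/k^s, we have zeta(s)^2 = sum_{k>=1} d(k)/k^s, so a_k = d(k).
For k = 150: the divisors are 1, 2, 3, 5, 6, 10, 15, 25, 30, 50, 75, 150.
Count = 12.

12


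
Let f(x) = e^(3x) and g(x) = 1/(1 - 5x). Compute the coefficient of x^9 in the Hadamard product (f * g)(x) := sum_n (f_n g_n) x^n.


Expanding: f_k = 3^k/k! (from e^(3x)) and g_k = 5^k (from 1/(1 - 5x)). So the Hadamard coefficient (f * g)_k = 3^k 5^k / k! = (15)^k / k!.
For k = 9: 15^9/9! = 38443359375/362880 = 94921875/896.

94921875/896


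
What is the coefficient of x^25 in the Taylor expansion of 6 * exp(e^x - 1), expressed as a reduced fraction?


exp(e^x - 1) = sum_{k>=0} Bell_k x^k / k!, where Bell_k is the k-th Bell number.
So the coefficient of x^25 is 6 * Bell_25 / 25!.
Computing: Bell_25 = 4638590332229999353 and 25! = 15511210043330985984000000, giving
6 * 4638590332229999353/15511210043330985984000000 = 356814640940769181/198861667222192128000000.

356814640940769181/198861667222192128000000


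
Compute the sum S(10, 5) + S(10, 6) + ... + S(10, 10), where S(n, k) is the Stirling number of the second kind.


By definition, S(n, k) counts partitions of an n-set into exactly k nonempty blocks.
Computing row n = 10 for k = 5..10:
S(10, k): 42525, 22827, 5880, 750, 45, 1
Sum = 72028.

72028


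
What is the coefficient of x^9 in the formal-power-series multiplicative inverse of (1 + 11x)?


The inverse is 1/(1 + 11x). Apply the geometric identity 1/(1 - y) = sum_{k>=0} y^k with y = -11x:
1/(1 + 11x) = sum_{k>=0} (-11)^k x^k.
So the coefficient of x^9 is (-11)^9 = -2357947691.

-2357947691


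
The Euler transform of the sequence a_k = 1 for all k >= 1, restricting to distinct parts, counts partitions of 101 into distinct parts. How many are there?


Partitions of 101 into distinct parts can be computed via generating function.
Product (1+x)(1+x^2)(1+x^3)...
The coefficient of x^101 = 483330

483330


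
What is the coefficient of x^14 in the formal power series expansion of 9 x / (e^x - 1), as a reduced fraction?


The exponential generating function for Bernoulli numbers is
x / (e^x - 1) = sum_{k>=0} B_k x^k / k!.
So the coefficient of x^14 in 9 x / (e^x - 1) is 9 B_14 / 14!.
Computing: B_14 = 7/6, 14! = 87178291200, giving
9 * 7/6 / 87178291200 = 1/8302694400.

1/8302694400


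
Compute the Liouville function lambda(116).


The Liouville function is lambda(k) = (-1)^Omega(k), where Omega(k) counts the prime factors of k with multiplicity.
Factoring: 116 = 2 * 2 * 29, so Omega(116) = 3.
lambda(116) = (-1)^3 = -1.

-1


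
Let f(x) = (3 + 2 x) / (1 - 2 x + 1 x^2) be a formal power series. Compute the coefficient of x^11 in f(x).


Write f(x) = sum_{k>=0} a_k x^k. Multiplying both sides by 1 - 2 x + 1 x^2 gives
(1 - 2 x + 1 x^2) sum_{k>=0} a_k x^k = 3 + 2 x.
Matching coefficients:
 x^0: a_0 = 3
 x^1: a_1 - 2 a_0 = 2  =>  a_1 = 2*3 + 2 = 8
 x^k (k >= 2): a_k = 2 a_{k-1} - 1 a_{k-2}.
Iterating: a_2 = 13, a_3 = 18, a_4 = 23, a_5 = 28, a_6 = 33, a_7 = 38, a_8 = 43, a_9 = 48, a_10 = 53, a_11 = 58.
So the coefficient of x^11 is 58.

58


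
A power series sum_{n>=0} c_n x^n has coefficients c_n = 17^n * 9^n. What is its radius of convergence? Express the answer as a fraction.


By the root test (Cauchy-Hadamard), the radius is R = 1 / limsup_n |c_n|^(1/n).
Here |c_n|^(1/n) = (17^n * 9^n)^(1/n) = 17 * 9 = 153 for all n.
So R = 1/153 = 1/153.

1/153


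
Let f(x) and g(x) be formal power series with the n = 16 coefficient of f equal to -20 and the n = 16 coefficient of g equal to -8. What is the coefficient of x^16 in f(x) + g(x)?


Addition of formal power series is termwise.
The coefficient of x^16 in f + g = -20 + -8
= -28

-28


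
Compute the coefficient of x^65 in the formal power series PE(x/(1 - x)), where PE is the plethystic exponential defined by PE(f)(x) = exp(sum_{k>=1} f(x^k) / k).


For f(x) = x/(1 - x) we have
sum_{k>=1} f(x^k) / k = sum_{k>=1} (1/k) * x^k / (1 - x^k) = sum_{k, m >= 1} x^(k m) / k,
which after exponentiating simplifies to
PE(x/(1 - x)) = prod_{k>=1} 1 / (1 - x^k).
This is the generating function for the partition function p(n), so the coefficient of x^65 is p(65).
Computing p(65) by dynamic programming over parts 1, 2, ..., 65: p(65) = 2012558.

2012558


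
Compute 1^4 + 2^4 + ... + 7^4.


This power sum has a closed form given by Faulhaber's formula
sum_{k=1}^{m} k^p = (1 / (p + 1)) * sum_{j=0}^{p} C(p + 1, j) B_j m^(p + 1 - j),
but for small m direct computation is fastest:
1 + 16 + 81 + 256 + 625 + 1296 + 2401 = 4676.

4676


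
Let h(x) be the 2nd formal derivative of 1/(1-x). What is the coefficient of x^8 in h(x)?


Differentiating 2 times: d^2/dx^2 [1/(1-x)] = 2!/(1-x)^3.
The expansion 1/(1-x)^3 = sum_{k>=0} C(k+2, 2) x^k, so the coefficient of x^n in 2!/(1-x)^3 is 2! * C(n+2, 2).
For n = 8: 2 * C(10, 2) = 2 * 45 = 90

90


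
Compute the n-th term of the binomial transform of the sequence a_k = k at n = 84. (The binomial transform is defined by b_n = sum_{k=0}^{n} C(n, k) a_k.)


With a_k = k, b_n = sum_{k=0}^{n} C(n, k) k. Using k * C(n, k) = n * C(n-1, k-1) gives b_n = n * sum_{k>=1} C(n-1, k-1) = n * 2^(n-1).
For n = 84: 84 * 2^83 = 84 * 9671406556917033397649408 = 812398150781030805402550272.

812398150781030805402550272


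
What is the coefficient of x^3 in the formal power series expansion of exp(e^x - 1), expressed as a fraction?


exp(e^x - 1) is the exponential generating function for the Bell numbers Bell_k: exp(e^x - 1) = sum_{k>=0} Bell_k x^k / k!.
So the coefficient of x^3 in exp(e^x - 1) is Bell_3 / 3!.
Computing: Bell_3 = 5 and 3! = 6, giving
5/6 = 5/6.

5/6


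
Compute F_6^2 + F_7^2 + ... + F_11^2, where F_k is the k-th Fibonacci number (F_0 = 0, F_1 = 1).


There is a standard identity sum_{k=0}^{N} F_k^2 = F_N * F_{N+1} (proved inductively from the telescoping relation F_k^2 = F_k F_{k+1} - F_{k-1} F_k). Then
sum_{k=6}^{11} F_k^2 = F_11 F_12 - F_5 F_6.
Computing: F_11 = 89, F_12 = 144, F_5 = 5, F_6 = 8.
Sum = 89 * 144 - 5 * 8 = 12776.

12776


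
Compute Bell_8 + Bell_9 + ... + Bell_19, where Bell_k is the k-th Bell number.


Recall Bell_k counts set partitions of a k-set (with Bell_0 = 1 by convention).
Bell_8 through Bell_19: 4140, 21147, 115975, 678570, 4213597, 27644437, 190899322, 1382958545, 10480142147, 82864869804, 682076806159, 5832742205057
Sum = 4140 + 21147 + 115975 + 678570 + 4213597 + 27644437 + 190899322 + 1382958545 + 10480142147 + 82864869804 + 682076806159 + 5832742205057 = 6609770558900.

6609770558900


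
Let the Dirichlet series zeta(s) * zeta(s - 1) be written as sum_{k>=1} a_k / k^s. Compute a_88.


Convolution gives a_k = sum_{d | k} d * 1 = sum_{d | k} d = sigma(k), the sum of positive divisors of k.
For k = 88, the divisors are 1, 2, 4, 8, 11, 22, 44, 88, so
sigma(88) = 1 + 2 + 4 + 8 + 11 + 22 + 44 + 88 = 180.

180


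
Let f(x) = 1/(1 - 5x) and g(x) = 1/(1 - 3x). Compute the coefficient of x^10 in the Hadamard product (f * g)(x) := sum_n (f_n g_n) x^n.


f has coefficients f_k = 5^k and g has coefficients g_k = 3^k, so the Hadamard product has coefficient (f*g)_k = 5^k * 3^k = 15^k.
For k = 10: 15^10 = 576650390625.

576650390625


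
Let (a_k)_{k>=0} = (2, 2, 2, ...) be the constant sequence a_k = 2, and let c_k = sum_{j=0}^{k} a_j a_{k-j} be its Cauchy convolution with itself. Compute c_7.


Since a_j = 2 for all j >= 0, the convolution sum becomes
c_k = sum_{j=0}^{k} 2 * 2 = 4 * (k + 1).
Equivalently, the generating function of (a_k) is 2/(1 - x) and its square is 4/(1 - x)^2 = sum_{k>=0} 4(k + 1) x^k.
For k = 7: 4 * 8 = 32.

32


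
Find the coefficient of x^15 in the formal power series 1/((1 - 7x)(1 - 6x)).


By partial fractions or Cauchy convolution:
The coefficient equals sum_{k=0}^{15} 7^k * 6^(15-k).
= 30411820662145

30411820662145


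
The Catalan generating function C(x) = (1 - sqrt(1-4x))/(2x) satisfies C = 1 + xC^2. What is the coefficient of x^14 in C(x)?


Substituting x -> x scales the n-th coefficient by 1, so [x^14] C(x) = C_14.
C_14 = C(2*14, 14)/(15) = 40116600/15 = 2674440.
= 2674440.

2674440


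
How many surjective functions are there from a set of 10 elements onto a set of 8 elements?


By inclusion-exclusion on which target elements are missed, the number of surjections from an n-set onto a k-set is
surj(n, k) = sum_{j=0}^{k} (-1)^j C(k, j) (k - j)^n.
Equivalently surj(n, k) = k! * S(n, k), where S(n, k) is the Stirling number of the second kind.
For n = 10, k = 8:
S(10, 8) = 750, so
surj = 8! * 750 = 40320 * 750 = 30240000.

30240000


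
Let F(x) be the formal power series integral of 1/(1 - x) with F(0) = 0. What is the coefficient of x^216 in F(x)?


1/(1 - x) = sum_{k>=0} x^k. Integrating termwise and using F(0) = 0 gives
F(x) = sum_{k>=0} x^(k+1) / (k+1) = sum_{m>=1} x^m / m = -ln(1 - x).
So the coefficient of x^216 is 1/216 = 1/216.

1/216


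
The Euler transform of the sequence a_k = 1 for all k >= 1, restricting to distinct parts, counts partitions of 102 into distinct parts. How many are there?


Partitions of 102 into distinct parts can be computed via generating function.
Product (1+x)(1+x^2)(1+x^3)...
The coefficient of x^102 = 525016

525016


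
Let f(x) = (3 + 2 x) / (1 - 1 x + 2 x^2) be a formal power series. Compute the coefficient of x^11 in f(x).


Write f(x) = sum_{k>=0} a_k x^k. Multiplying both sides by 1 - 1 x + 2 x^2 gives
(1 - 1 x + 2 x^2) sum_{k>=0} a_k x^k = 3 + 2 x.
Matching coefficients:
 x^0: a_0 = 3
 x^1: a_1 - 1 a_0 = 2  =>  a_1 = 1*3 + 2 = 5
 x^k (k >= 2): a_k = 1 a_{k-1} - 2 a_{k-2}.
Iterating: a_2 = -1, a_3 = -11, a_4 = -9, a_5 = 13, a_6 = 31, a_7 = 5, a_8 = -57, a_9 = -67, a_10 = 47, a_11 = 181.
So the coefficient of x^11 is 181.

181


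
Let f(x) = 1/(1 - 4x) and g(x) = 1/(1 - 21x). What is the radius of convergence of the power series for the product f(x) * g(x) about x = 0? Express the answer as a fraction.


The radius of 1/(1 - 4x) is 1/4 (nearest singularity at x = 1/4), and the radius of 1/(1 - 21x) is 1/21.
The product f(x)*g(x) = 1/((1 - 4x)(1 - 21x)) has singularities at both 1/4 and 1/21, so its radius of convergence is the distance to the nearest one:
min(1/4, 1/21) = 1/21.

1/21


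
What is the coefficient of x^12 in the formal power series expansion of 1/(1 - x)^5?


The negative binomial / multiset identity is
1/(1 - x)^r = sum_{k>=0} C(k + r - 1, r - 1) x^k.
Here r = 5 and k = 12, so the coefficient is
C(12 + 4, 4) = C(16, 4)
= 1820

1820


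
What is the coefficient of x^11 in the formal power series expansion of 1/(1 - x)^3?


The expansion 1/(1 - x)^r = sum_{k>=0} C(k + r - 1, r - 1) x^k follows from the multiset / negative-binomial theorem (or from repeated differentiation of the geometric series).
For r = 3 and k = 11:
C(13, 2) = 6227020800 / (2 * 39916800) = 78.

78


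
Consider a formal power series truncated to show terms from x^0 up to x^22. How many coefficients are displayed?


From x^0 to x^22 inclusive, the count is 22 - 0 + 1 = 23.

23


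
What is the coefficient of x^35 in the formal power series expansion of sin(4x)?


The Maclaurin series is sin(t) = sum_{k>=0} (-1)^k t^(2k+1) / (2k+1)!, so substituting t = 4x, only odd powers of x are nonzero, with coefficient of x^(2k+1) equal to (-1)^k 4^(2k+1) / (2k+1)!.
Write 35 = 2*17 + 1, giving the coefficient (-1)^17 * 4^35 / 35! = -1180591620717411303424/10333147966386144929666651337523200000000 = -274877906944/2405873491984360136479756640625.

-274877906944/2405873491984360136479756640625


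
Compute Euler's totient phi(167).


phi(n) counts integers in [1, n] coprime to n. Using the multiplicative formula phi(n) = n * prod_{p | n} (1 - 1/p):
167 = 167, so
phi(167) = 167 * (1 - 1/167) = 166.

166


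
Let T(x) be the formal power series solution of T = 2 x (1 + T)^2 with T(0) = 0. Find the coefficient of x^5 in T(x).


Apply the Lagrange inversion formula: if T = 2 x * phi(T) with phi(t) = (1 + t)^2, then [x^n] T = 2^n * (1/n) [t^(n-1)] phi(t)^n = 2^n * (1/n) [t^(n-1)] (1 + t)^(2n) = 2^n * (1/n) C(2n, n-1).
Using the identity C(2n, n-1) = C(2n, n) * n / (n+1), the unscaled factor equals C(2n, n) / (n+1) = C_n, the n-th Catalan number.
For n = 5: C_5 = C(10, 5) / 6 = 252/6 = 42.
With the 2^5 = 32 factor, the coefficient is 32 * 42 = 1344.

1344


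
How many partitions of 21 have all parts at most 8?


Using the generating function (1-x)^(-1)(1-x^2)^(-1)...(1-x^8)^(-1),
the coefficient of x^21 counts these restricted partitions.
Result = 525

525


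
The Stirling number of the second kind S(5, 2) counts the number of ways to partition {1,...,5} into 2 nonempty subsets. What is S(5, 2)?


Using the explicit formula S(n,k) = (1/k!) sum_{j=0}^{k} (-1)^(k-j) C(k,j) j^n:
S(5, 2) = 15
Equivalently, S(n,k) is n! times the coefficient of x^n in the EGF (e^x - 1)^k / k!.

15


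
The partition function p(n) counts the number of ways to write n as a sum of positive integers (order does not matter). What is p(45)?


Using the generating function prod_{k>=1} 1/(1-x^k), we compute p(45).
By dynamic programming over parts 1 through 45:
p(45) = 89134

89134


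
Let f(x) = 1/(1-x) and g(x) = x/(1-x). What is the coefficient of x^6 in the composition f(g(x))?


First simplify the composition: f(g(x)) = 1/(1 - x/(1-x)) = (1-x)/((1-x) - x) = (1-x)/(1-2x).
Now extract the coefficient. Write (1-x)/(1-2x) = 1/(1-2x) - x/(1-2x).
The coefficient of x^n in 1/(1-2x) is 2^n, and in x/(1-2x) is 2^(n-1) (for n >= 1).
So the coefficient of x^6 is 2^6 - 2^5 = 64 - 32 = 32.

32


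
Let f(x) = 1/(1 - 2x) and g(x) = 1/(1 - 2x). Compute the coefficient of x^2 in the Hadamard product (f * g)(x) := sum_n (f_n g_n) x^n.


f has coefficients f_k = 2^k and g has coefficients g_k = 2^k, so the Hadamard product has coefficient (f*g)_k = 2^k * 2^k = 4^k.
For k = 2: 4^2 = 16.

16


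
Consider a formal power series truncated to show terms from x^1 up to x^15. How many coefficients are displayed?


From x^1 to x^15 inclusive, the count is 15 - 1 + 1 = 15.

15


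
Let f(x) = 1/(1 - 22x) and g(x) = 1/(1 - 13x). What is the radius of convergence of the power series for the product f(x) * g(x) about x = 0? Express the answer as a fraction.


The radius of 1/(1 - 22x) is 1/22 (nearest singularity at x = 1/22), and the radius of 1/(1 - 13x) is 1/13.
The product f(x)*g(x) = 1/((1 - 22x)(1 - 13x)) has singularities at both 1/22 and 1/13, so its radius of convergence is the distance to the nearest one:
min(1/22, 1/13) = 1/22.

1/22


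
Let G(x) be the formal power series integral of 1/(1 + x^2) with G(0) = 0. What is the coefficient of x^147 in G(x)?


1/(1 + x^2) = sum_{j>=0} (-1)^j x^(2j). Integrating termwise with G(0) = 0:
G(x) = sum_{j>=0} (-1)^j x^(2j+1) / (2j+1) = arctan(x).
Only odd powers are nonzero. For x^147 write 147 = 2*73 + 1, giving
(-1)^73 / 147 = -1/147 = -1/147.

-1/147


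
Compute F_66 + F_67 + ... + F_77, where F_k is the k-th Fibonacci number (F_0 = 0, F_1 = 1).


Use the identity sum_{k=0}^{N} F_k = F_{N+2} - 1 (which follows from F_{k+2} - F_{k+1} = F_k). Then
sum_{k=66}^{77} F_k = (F_{79} - 1) - (F_{67} - 1) = F_{79} - F_{67}.
Computing: F_{79} = 14472334024676221, F_{67} = 44945570212853, so
Sum = 14472334024676221 - 44945570212853 = 14427388454463368.

14427388454463368


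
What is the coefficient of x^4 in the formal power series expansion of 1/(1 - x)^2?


The expansion 1/(1 - x)^r = sum_{k>=0} C(k + r - 1, r - 1) x^k follows from the multiset / negative-binomial theorem (or from repeated differentiation of the geometric series).
For r = 2 and k = 4:
C(5, 1) = 120 / (1 * 24) = 5.

5


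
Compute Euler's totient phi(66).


phi(n) counts integers in [1, n] coprime to n. Using the multiplicative formula phi(n) = n * prod_{p | n} (1 - 1/p):
66 = 2 * 3 * 11, so
phi(66) = 66 * (1 - 1/2) * (1 - 1/3) * (1 - 1/11) = 20.

20


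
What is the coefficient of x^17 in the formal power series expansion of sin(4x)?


The Maclaurin series is sin(t) = sum_{k>=0} (-1)^k t^(2k+1) / (2k+1)!, so substituting t = 4x, only odd powers of x are nonzero, with coefficient of x^(2k+1) equal to (-1)^k 4^(2k+1) / (2k+1)!.
Write 17 = 2*8 + 1, giving the coefficient (-1)^8 * 4^17 / 17! = 17179869184/355687428096000 = 524288/10854718875.

524288/10854718875


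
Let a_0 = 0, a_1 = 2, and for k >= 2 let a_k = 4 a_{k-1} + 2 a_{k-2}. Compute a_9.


Iterating the recurrence forward:
a_0 = 0
a_1 = 2
a_2 = 4*2 + 2*0 = 8
a_3 = 4*8 + 2*2 = 36
a_4 = 4*36 + 2*8 = 160
a_5 = 4*160 + 2*36 = 712
a_6 = 4*712 + 2*160 = 3168
a_7 = 4*3168 + 2*712 = 14096
a_8 = 4*14096 + 2*3168 = 62720
a_9 = 4*62720 + 2*14096 = 279072
So a_9 = 279072.

279072


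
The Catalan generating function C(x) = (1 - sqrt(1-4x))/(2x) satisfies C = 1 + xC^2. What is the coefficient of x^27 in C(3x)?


Substituting x -> 3x scales the n-th coefficient by 3^n, so [x^27] C(3x) = 3^27 * C_27.
C_27 = C(2*27, 27)/(28) = 1946939425648112/28 = 69533550916004.
So 3^27 * 69533550916004 = 7625597484987 * 69533550916004 = 530234870987295612488031948.

530234870987295612488031948


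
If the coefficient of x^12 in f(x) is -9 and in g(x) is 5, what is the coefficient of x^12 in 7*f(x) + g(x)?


Scalar multiplication scales coefficients: 7 * -9 = -63.
Then add the g coefficient: -63 + 5
= -58

-58


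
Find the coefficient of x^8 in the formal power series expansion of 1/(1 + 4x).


Write 1/(1 + c x) = 1/(1 - (-c) x) and apply the geometric-series identity
1/(1 - y) = sum_{k>=0} y^k to get 1/(1 + c x) = sum_{k>=0} (-c)^k x^k.
So the coefficient of x^k is (-c)^k = (-1)^k * c^k.
Here c = 4 and k = 8:
(-4)^8 = 1 * 65536 = 65536

65536


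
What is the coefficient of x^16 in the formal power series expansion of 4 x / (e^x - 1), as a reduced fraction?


The exponential generating function for Bernoulli numbers is
x / (e^x - 1) = sum_{k>=0} B_k x^k / k!.
So the coefficient of x^16 in 4 x / (e^x - 1) is 4 B_16 / 16!.
Computing: B_16 = -3617/510, 16! = 20922789888000, giving
4 * -3617/510 / 20922789888000 = -3617/2667655710720000.

-3617/2667655710720000


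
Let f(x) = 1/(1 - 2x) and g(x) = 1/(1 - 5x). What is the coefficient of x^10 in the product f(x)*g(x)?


The coefficient of x^n in f*g is the Cauchy product: sum_{k=0}^{n} a^k * b^(n-k).
With a=2, b=5, n=10:
sum_{k=0}^{10} 2^k * 5^(10-k)
= 16275359

16275359


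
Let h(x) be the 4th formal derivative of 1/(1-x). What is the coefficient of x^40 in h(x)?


Differentiating 4 times: d^4/dx^4 [1/(1-x)] = 4!/(1-x)^5.
The expansion 1/(1-x)^5 = sum_{k>=0} C(k+4, 4) x^k, so the coefficient of x^n in 4!/(1-x)^5 is 4! * C(n+4, 4).
For n = 40: 24 * C(44, 4) = 24 * 135751 = 3258024

3258024


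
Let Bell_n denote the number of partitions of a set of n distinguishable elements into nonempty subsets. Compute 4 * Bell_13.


Bell_13 can be computed from the Bell triangle or from Dobinski's identity Bell_n = (1/e) * sum_{k>=0} k^n / k!.
Computing Bell_13 = 27644437.
Then 4 * 27644437 = 110577748.

110577748


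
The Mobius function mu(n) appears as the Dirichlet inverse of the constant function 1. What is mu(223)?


223 = 223 (all distinct primes).
mu(223) = (-1)^1 = -1

-1


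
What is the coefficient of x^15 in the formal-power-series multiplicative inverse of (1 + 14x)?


The inverse is 1/(1 + 14x). Apply the geometric identity 1/(1 - y) = sum_{k>=0} y^k with y = -14x:
1/(1 + 14x) = sum_{k>=0} (-14)^k x^k.
So the coefficient of x^15 is (-14)^15 = -155568095557812224.

-155568095557812224


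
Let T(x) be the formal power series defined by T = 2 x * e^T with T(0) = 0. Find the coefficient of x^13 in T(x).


Apply the Lagrange inversion formula: if T = 2 x * phi(T) with phi(t) = e^t, then
[x^n] T = 2^n * (1/n) [t^(n-1)] phi(t)^n = 2^n * (1/n) [t^(n-1)] e^(n t) = 2^n * (1/n) * n^(n-1) / (n-1)! = 2^n * n^(n-1) / n!.
When c = 1 this is the Cayley count of rooted labeled trees on n vertices, divided by n!.
For n = 13: 2^13 * 13^12 / 13! = 8192 * 23298085122481/6227020800 = 14337283152296/467775.

14337283152296/467775


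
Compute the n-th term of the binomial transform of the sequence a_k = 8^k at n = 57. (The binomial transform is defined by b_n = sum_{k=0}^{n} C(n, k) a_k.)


With a_k = 8^k, b_n = sum_{k=0}^{n} C(n, k) 8^k = (1 + 8)^n by the binomial theorem.
For n = 57: (1 + 8)^57 = 9^57 = 2465034704958067503996131453373943813074726512397600969.

2465034704958067503996131453373943813074726512397600969


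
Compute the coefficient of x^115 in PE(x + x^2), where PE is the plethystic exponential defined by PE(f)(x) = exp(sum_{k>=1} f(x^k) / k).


With f(x) = x + x^2, the exponent is sum_{k>=1} (x^k + x^(2k)) / k = -ln(1 - x) - ln(1 - x^2). Exponentiating:
PE(x + x^2) = 1 / ((1 - x)(1 - x^2)).
This is the generating function for partitions of n into parts of size 1 or 2. The number of 2's can be any j in 0..57, and the rest are 1's, so
[x^115] = floor(115/2) + 1 = 58.

58


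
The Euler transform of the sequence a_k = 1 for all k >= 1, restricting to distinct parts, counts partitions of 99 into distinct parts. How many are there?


Partitions of 99 into distinct parts can be computed via generating function.
Product (1+x)(1+x^2)(1+x^3)...
The coefficient of x^99 = 409174

409174


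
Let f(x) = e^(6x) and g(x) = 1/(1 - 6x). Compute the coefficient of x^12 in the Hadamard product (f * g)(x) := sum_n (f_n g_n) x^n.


Expanding: f_k = 6^k/k! (from e^(6x)) and g_k = 6^k (from 1/(1 - 6x)). So the Hadamard coefficient (f * g)_k = 6^k 6^k / k! = (36)^k / k!.
For k = 12: 36^12/12! = 4738381338321616896/479001600 = 19042491875328/1925.

19042491875328/1925


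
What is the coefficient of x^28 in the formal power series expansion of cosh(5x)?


The Maclaurin series is cosh(t) = sum_{m>=0} t^(2m) / (2m)!, so substituting t = 5x, only even powers of x are nonzero, with coefficient of x^(2m) equal to 5^(2m) / (2m)!.
For x^28 the coefficient is 5^28/28! = 37252902984619140625/304888344611713860501504000000 = 2384185791015625/19512854055149687072096256.

2384185791015625/19512854055149687072096256


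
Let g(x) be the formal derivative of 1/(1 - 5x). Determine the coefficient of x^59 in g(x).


Differentiate termwise: d/dx sum_{k>=0} 5^k x^k = sum_{k>=1} k 5^k x^(k-1) = sum_{j>=0} (j+1) 5^(j+1) x^j.
Equivalently, d/dx [1/(1 - 5x)] = 5/(1 - 5x)^2.
For j = 59: 60 * 5^60 = 60 * 867361737988403547205962240695953369140625 = 52041704279304212832357734441757202148437500.

52041704279304212832357734441757202148437500


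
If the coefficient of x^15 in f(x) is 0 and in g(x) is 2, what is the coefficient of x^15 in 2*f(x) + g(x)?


Scalar multiplication scales coefficients: 2 * 0 = 0.
Then add the g coefficient: 0 + 2
= 2

2


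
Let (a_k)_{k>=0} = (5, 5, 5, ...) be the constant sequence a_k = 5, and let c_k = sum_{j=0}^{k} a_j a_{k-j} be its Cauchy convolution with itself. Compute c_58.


Since a_j = 5 for all j >= 0, the convolution sum becomes
c_k = sum_{j=0}^{k} 5 * 5 = 25 * (k + 1).
Equivalently, the generating function of (a_k) is 5/(1 - x) and its square is 25/(1 - x)^2 = sum_{k>=0} 25(k + 1) x^k.
For k = 58: 25 * 59 = 1475.

1475


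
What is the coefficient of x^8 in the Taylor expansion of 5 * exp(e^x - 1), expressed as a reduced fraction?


exp(e^x - 1) = sum_{k>=0} Bell_k x^k / k!, where Bell_k is the k-th Bell number.
So the coefficient of x^8 is 5 * Bell_8 / 8!.
Computing: Bell_8 = 4140 and 8! = 40320, giving
5 * 4140/40320 = 115/224.

115/224


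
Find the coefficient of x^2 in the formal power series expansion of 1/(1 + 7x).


Write 1/(1 + c x) = 1/(1 - (-c) x) and apply the geometric-series identity
1/(1 - y) = sum_{k>=0} y^k to get 1/(1 + c x) = sum_{k>=0} (-c)^k x^k.
So the coefficient of x^k is (-c)^k = (-1)^k * c^k.
Here c = 7 and k = 2:
(-7)^2 = 1 * 49 = 49

49


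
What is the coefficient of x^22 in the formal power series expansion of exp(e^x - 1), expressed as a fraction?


exp(e^x - 1) is the exponential generating function for the Bell numbers Bell_k: exp(e^x - 1) = sum_{k>=0} Bell_k x^k / k!.
So the coefficient of x^22 in exp(e^x - 1) is Bell_22 / 22!.
Computing: Bell_22 = 4506715738447323 and 22! = 1124000727777607680000, giving
4506715738447323/1124000727777607680000 = 88366975263673/22039229956423680000.

88366975263673/22039229956423680000


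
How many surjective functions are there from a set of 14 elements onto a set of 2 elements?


By inclusion-exclusion on which target elements are missed, the number of surjections from an n-set onto a k-set is
surj(n, k) = sum_{j=0}^{k} (-1)^j C(k, j) (k - j)^n.
Equivalently surj(n, k) = k! * S(n, k), where S(n, k) is the Stirling number of the second kind.
For n = 14, k = 2:
S(14, 2) = 8191, so
surj = 2! * 8191 = 2 * 8191 = 16382.

16382


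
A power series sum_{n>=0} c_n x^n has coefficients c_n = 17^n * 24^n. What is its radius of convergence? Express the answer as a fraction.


By the root test (Cauchy-Hadamard), the radius is R = 1 / limsup_n |c_n|^(1/n).
Here |c_n|^(1/n) = (17^n * 24^n)^(1/n) = 17 * 24 = 408 for all n.
So R = 1/408 = 1/408.

1/408


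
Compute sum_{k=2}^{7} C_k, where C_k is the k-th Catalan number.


C_2 through C_7: 2, 5, 14, 42, 132, 429
Sum = 2 + 5 + 14 + 42 + 132 + 429
= 624

624


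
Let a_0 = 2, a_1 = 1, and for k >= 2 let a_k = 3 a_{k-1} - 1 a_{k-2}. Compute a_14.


Iterating the recurrence forward:
a_0 = 2
a_1 = 1
a_2 = 3*1 - 1*2 = 1
a_3 = 3*1 - 1*1 = 2
a_4 = 3*2 - 1*1 = 5
a_5 = 3*5 - 1*2 = 13
a_6 = 3*13 - 1*5 = 34
a_7 = 3*34 - 1*13 = 89
a_8 = 3*89 - 1*34 = 233
a_9 = 3*233 - 1*89 = 610
a_10 = 3*610 - 1*233 = 1597
a_11 = 3*1597 - 1*610 = 4181
a_12 = 3*4181 - 1*1597 = 10946
a_13 = 3*10946 - 1*4181 = 28657
a_14 = 3*28657 - 1*10946 = 75025
So a_14 = 75025.

75025


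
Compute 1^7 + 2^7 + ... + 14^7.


This power sum has a closed form given by Faulhaber's formula
sum_{k=1}^{m} k^p = (1 / (p + 1)) * sum_{j=0}^{p} C(p + 1, j) B_j m^(p + 1 - j),
but for small m direct computation is fastest:
1 + 128 + 2187 + 16384 + 78125 + 279936 + 823543 + 2097152 + 4782969 + 10000000 + 19487171 + 35831808 + 62748517 + 105413504 = 241561425.

241561425


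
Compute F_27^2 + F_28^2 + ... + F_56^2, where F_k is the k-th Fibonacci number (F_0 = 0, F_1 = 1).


There is a standard identity sum_{k=0}^{N} F_k^2 = F_N * F_{N+1} (proved inductively from the telescoping relation F_k^2 = F_k F_{k+1} - F_{k-1} F_k). Then
sum_{k=27}^{56} F_k^2 = F_56 F_57 - F_26 F_27.
Computing: F_56 = 225851433717, F_57 = 365435296162, F_26 = 121393, F_27 = 196418.
Sum = 225851433717 * 365435296162 - 121393 * 196418 = 82534085568960363723880.

82534085568960363723880


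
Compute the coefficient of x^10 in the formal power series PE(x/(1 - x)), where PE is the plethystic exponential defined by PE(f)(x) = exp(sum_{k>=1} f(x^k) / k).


For f(x) = x/(1 - x) we have
sum_{k>=1} f(x^k) / k = sum_{k>=1} (1/k) * x^k / (1 - x^k) = sum_{k, m >= 1} x^(k m) / k,
which after exponentiating simplifies to
PE(x/(1 - x)) = prod_{k>=1} 1 / (1 - x^k).
This is the generating function for the partition function p(n), so the coefficient of x^10 is p(10).
Computing p(10) by dynamic programming over parts 1, 2, ..., 10: p(10) = 42.

42


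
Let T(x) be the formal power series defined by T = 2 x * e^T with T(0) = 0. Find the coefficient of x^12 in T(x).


Apply the Lagrange inversion formula: if T = 2 x * phi(T) with phi(t) = e^t, then
[x^n] T = 2^n * (1/n) [t^(n-1)] phi(t)^n = 2^n * (1/n) [t^(n-1)] e^(n t) = 2^n * (1/n) * n^(n-1) / (n-1)! = 2^n * n^(n-1) / n!.
When c = 1 this is the Cayley count of rooted labeled trees on n vertices, divided by n!.
For n = 12: 2^12 * 12^11 / 12! = 4096 * 743008370688/479001600 = 12230590464/1925.

12230590464/1925


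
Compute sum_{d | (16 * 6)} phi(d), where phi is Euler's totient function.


First, 16 * 6 = 96. One classical identity is sum_{d | n} phi(d) = n (each k in [1, n] has a unique gcd with n, and among the k's with gcd(k, n) = n/d there are phi(d) of them). So the sum equals 96. We also verify directly:
Divisors of 96: 1, 2, 3, 4, 6, 8, 12, 16, 24, 32, 48, 96.
phi values: 1, 1, 2, 2, 2, 4, 4, 8, 8, 16, 16, 32.
Sum = 96.

96


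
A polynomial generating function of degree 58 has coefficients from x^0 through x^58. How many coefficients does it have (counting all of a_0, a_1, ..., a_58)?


A polynomial of degree 58 takes the form a_0 + a_1 x + ... + a_58 x^58.
The number of coefficients is 58 + 1 = 59.

59


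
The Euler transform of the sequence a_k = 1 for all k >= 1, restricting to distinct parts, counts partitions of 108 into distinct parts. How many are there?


Partitions of 108 into distinct parts can be computed via generating function.
Product (1+x)(1+x^2)(1+x^3)...
The coefficient of x^108 = 855906

855906


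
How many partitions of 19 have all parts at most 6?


Using the generating function (1-x)^(-1)(1-x^2)^(-1)...(1-x^6)^(-1),
the coefficient of x^19 counts these restricted partitions.
Result = 235

235


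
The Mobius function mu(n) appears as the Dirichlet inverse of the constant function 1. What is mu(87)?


87 = 3 * 29 (all distinct primes).
mu(87) = (-1)^2 = 1

1


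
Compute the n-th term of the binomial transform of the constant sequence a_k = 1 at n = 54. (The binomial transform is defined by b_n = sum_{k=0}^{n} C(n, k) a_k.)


With a_k = 1 for all k, b_n = sum_{k=0}^{n} C(n, k) = 2^n by the binomial theorem.
For n = 54: 2^54 = 18014398509481984.

18014398509481984


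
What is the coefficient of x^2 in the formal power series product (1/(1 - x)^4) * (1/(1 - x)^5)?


Combine the factors: (1/(1 - x)^4) * (1/(1 - x)^5) = 1/(1 - x)^9.
Then use 1/(1 - x)^r = sum_{k>=0} C(k + r - 1, r - 1) x^k with r = 9 and k = 2:
C(10, 8) = 45.

45


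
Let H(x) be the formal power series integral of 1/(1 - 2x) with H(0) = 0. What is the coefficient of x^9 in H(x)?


1/(1 - 2x) = sum_{k>=0} 2^k x^k. Integrating termwise with H(0) = 0:
H(x) = sum_{k>=0} 2^k x^(k+1) / (k+1) = sum_{m>=1} 2^(m-1) x^m / m.
For m = 9: 2^8/9 = 256/9 = 256/9.

256/9


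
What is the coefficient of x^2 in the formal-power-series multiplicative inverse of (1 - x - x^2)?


Let the inverse be f(x) = sum_{k>=0} a_k x^k. From f(x) * (1 - x - x^2) = 1 and matching coefficients:
 x^0: a_0 = 1.
 x^1: a_1 - a_0 = 0, so a_1 = 1.
 x^k (k >= 2): a_k - a_{k-1} - a_{k-2} = 0, i.e. a_k = a_{k-1} + a_{k-2}.
This is the Fibonacci-type recurrence shifted so that a_0 = a_1 = 1.
Iterating: a_0=1, a_1=1, a_2=2
a_2 = 2.

2


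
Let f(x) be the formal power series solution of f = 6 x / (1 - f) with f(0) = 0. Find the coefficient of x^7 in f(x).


Apply Lagrange inversion: f = 6 x * phi(f) with phi(t) = 1/(1 - t), so
[x^n] f = 6^n * (1/n) [t^(n-1)] phi(t)^n = 6^n * (1/n) [t^(n-1)] (1 - t)^(-n) = 6^n * (1/n) C(2n - 2, n - 1) = 6^n * C_{n-1}.
For n = 7: C_6 = C(12, 6) / 7 = 924/7 = 132.
With the 6^7 = 279936 factor, the coefficient is 279936 * 132 = 36951552.

36951552
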